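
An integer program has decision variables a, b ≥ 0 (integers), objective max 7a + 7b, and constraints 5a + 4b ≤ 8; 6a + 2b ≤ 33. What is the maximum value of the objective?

14

(a,b)=(0,2): 5·0+4·2=8≤8, 6·0+2·2=4≤33, objective 14.
(a,b)=(0,1): 5·0+4·1=4≤8, 6·0+2·1=2≤33, objective 7.
Maximum is 14 at (a,b)=(0,2).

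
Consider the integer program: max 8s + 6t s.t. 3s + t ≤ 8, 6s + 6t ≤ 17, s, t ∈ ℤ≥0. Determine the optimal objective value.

Relaxing integrality, the LP optimum is 22.17 at (s,t) = (2.58, 0.25), which is not an integer point.
(s,t)=(2,0): 3·2+1·0=6≤8, 6·2+6·0=12≤17, objective 16.
(s,t)=(1,1): 3·1+1·1=4≤8, 6·1+6·1=12≤17, objective 14.
(s,t)=(1,0): 3·1+1·0=3≤8, 6·1+6·0=6≤17, objective 8.
No feasible integer point exceeds 16.

16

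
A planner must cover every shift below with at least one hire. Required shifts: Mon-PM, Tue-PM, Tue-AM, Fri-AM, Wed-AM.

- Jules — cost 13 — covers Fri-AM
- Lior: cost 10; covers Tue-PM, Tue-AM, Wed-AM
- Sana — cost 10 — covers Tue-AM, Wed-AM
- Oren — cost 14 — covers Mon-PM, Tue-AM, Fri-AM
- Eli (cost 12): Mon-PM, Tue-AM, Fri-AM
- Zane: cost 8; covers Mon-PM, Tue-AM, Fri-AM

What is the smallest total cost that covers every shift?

18

Choose Lior and Zane: together they cover Mon-PM, Tue-PM, Tue-AM, Fri-AM, Wed-AM — every shift.
Total cost: 10 + 8 = 18.
No cover costs less than 18.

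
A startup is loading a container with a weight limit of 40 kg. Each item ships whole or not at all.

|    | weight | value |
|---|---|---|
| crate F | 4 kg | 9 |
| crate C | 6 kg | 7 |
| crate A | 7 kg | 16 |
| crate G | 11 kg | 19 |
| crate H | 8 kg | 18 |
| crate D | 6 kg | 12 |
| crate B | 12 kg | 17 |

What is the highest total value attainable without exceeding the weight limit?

74

Allowing fractional choices, the relaxed optimum would be about 79.7, but items are indivisible.
crate F + crate A + crate G + crate H + crate D: weight 4 + 7 + 11 + 8 + 6 = 36 ≤ 40, value 9 + 16 + 19 + 18 + 12 = 74.
crate F + crate A + crate G + crate D + crate B: weight 4 + 7 + 11 + 6 + 12 = 40 ≤ 40, value 9 + 16 + 19 + 12 + 17 = 73.
crate F + crate A + crate H + crate D + crate B: weight 4 + 7 + 8 + 6 + 12 = 37 ≤ 40, value 9 + 16 + 18 + 12 + 17 = 72.
Best is crate F, crate A, crate G, crate H, and crate D with total value 74.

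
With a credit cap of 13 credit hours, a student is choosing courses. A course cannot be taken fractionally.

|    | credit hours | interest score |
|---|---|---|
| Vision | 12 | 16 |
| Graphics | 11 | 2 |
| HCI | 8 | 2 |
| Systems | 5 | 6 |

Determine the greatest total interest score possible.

Allowing fractional choices, the relaxed optimum would be about 17.2, but courses are indivisible.
HCI + Systems: credit hours 8 + 5 = 13 ≤ 13, interest score 2 + 6 = 8.
Vision: credit hours 12 ≤ 13, interest score 16.
Best is Vision with total interest score 16.

16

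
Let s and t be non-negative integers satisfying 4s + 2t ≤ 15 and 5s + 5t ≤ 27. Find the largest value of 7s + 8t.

40

(s,t)=(0,5) is feasible, giving 40.
(s,t)=(1,4) is feasible, giving 39.
No feasible integer point exceeds 40.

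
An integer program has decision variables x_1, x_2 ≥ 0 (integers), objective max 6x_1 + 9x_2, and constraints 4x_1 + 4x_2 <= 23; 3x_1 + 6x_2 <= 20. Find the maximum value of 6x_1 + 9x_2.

Relaxing integrality, the LP optimum is 37.25 at (x_1,x_2) = (4.83, 0.917), which is not an integer point.
(x_1,x_2)=(4,1): 4·4+4·1=20≤23, 3·4+6·1=18≤20, objective 33.
(x_1,x_2)=(5,0): 4·5+4·0=20≤23, 3·5+6·0=15≤20, objective 30.
The best lattice point is (4,1), giving 33.

33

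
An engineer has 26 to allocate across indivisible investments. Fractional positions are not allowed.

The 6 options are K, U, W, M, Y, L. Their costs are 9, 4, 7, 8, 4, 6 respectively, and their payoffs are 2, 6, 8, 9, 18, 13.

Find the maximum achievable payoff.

Allowing fractional choices, the relaxed optimum would be about 50.6, but investments are indivisible.
U + W + Y + L: cost 4 + 7 + 4 + 6 = 21 ≤ 26, payoff 6 + 8 + 18 + 13 = 45.
U + M + Y + L: cost 4 + 8 + 4 + 6 = 22 ≤ 26, payoff 6 + 9 + 18 + 13 = 46.
W + M + Y + L: cost 7 + 8 + 4 + 6 = 25 ≤ 26, payoff 8 + 9 + 18 + 13 = 48.
Best is W, M, Y, and L with total payoff 48.

48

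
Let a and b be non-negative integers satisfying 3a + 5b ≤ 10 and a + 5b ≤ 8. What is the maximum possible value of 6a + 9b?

18

(a,b)=(3,0) is feasible, giving 18.
(a,b)=(2,0) is feasible, giving 12.
The best lattice point is (3,0), giving 18.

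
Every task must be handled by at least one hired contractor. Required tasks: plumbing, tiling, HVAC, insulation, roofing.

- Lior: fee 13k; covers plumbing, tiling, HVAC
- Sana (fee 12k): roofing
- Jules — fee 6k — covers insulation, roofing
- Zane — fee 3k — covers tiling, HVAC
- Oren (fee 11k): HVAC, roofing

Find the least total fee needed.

This is a weighted set-cover instance.
Choose Lior and Jules: together they cover plumbing, tiling, HVAC, insulation, roofing — every task.
Total fee: 13 + 6 = 19.

19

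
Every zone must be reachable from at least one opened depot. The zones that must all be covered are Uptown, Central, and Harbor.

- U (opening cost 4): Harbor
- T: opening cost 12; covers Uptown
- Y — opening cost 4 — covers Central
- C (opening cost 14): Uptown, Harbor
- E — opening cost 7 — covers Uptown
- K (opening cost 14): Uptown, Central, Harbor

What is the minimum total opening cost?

14

The greedy cost-per-new-zone heuristic would pick U, Y, and E for 15, but a cheaper cover exists.
K alone covers Uptown, Central, Harbor — every zone.
Total opening cost: 14.
No cover costs less than 14.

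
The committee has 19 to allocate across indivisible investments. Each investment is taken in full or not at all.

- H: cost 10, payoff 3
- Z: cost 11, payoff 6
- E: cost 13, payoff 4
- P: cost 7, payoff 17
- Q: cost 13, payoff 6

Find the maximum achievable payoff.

Allowing fractional choices, the relaxed optimum would be about 23.5, but investments are indivisible.
P: cost 7 ≤ 19, payoff 17.
H + P: cost 10 + 7 = 17 ≤ 19, payoff 3 + 17 = 20.
Z + P: cost 11 + 7 = 18 ≤ 19, payoff 6 + 17 = 23.
Best is Z and P with total payoff 23.

23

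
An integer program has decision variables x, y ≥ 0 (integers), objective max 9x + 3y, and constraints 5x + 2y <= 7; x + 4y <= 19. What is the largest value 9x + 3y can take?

Relaxing integrality, the LP optimum is 12.60 at (x,y) = (1.4, 0), which is not an integer point.
(x,y)=(1,1): 5·1+2·1=7≤7, 1·1+4·1=5≤19, objective 12.
(x,y)=(1,0): 5·1+2·0=5≤7, 1·1+4·0=1≤19, objective 9.
(x,y)=(0,2): 5·0+2·2=4≤7, 1·0+4·2=8≤19, objective 6.
(x,y)=(0,1): 5·0+2·1=2≤7, 1·0+4·1=4≤19, objective 3.
The best lattice point is (1,1), giving 12.

12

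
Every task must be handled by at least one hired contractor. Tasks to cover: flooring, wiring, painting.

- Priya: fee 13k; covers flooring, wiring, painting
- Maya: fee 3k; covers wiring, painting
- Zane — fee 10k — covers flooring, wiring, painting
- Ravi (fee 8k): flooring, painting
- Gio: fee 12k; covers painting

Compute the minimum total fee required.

10

Zane alone covers flooring, wiring, painting — every task.
Total fee: 10.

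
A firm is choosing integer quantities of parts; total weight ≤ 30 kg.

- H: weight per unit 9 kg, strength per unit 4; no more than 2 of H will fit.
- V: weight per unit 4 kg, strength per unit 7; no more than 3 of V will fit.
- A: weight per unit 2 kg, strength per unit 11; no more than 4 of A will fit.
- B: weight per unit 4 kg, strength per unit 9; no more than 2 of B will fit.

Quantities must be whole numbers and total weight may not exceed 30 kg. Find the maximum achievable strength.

2×V, 4×A, and 2×B: weight 24 ≤ 30, strength 2·7 + 4·11 + 2·9 = 76.
3×V, 4×A, and 2×B: weight 28 ≤ 30, strength 3·7 + 4·11 + 2·9 = 83.
Best is 83.

83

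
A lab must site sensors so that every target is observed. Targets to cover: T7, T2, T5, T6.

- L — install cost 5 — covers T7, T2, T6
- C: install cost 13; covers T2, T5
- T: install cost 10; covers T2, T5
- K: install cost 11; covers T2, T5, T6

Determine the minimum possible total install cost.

Choose L and T: together they cover T7, T2, T5, T6 — every target.
Total install cost: 5 + 10 = 15.
No cover costs less than 15.

15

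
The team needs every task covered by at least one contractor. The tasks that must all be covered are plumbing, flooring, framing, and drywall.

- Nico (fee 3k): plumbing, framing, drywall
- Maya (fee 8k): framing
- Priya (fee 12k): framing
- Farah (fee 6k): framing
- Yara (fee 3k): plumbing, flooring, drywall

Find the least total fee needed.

6

Choose Nico and Yara: together they cover plumbing, flooring, framing, drywall — every task.
Total fee: 3 + 3 = 6.
No cover costs less than 6.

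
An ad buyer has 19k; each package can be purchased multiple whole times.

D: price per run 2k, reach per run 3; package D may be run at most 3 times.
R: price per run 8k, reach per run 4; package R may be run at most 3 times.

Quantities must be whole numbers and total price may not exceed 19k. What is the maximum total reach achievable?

13

This is a bounded integer knapsack.
D has the best ratio (3/2); taking only D gives at most 3×3 = 9 (stopped by the supply cap of 3).
Mixing does better — 3×D and 1×R: price 14 ≤ 19, reach 3·3 + 1·4 = 13.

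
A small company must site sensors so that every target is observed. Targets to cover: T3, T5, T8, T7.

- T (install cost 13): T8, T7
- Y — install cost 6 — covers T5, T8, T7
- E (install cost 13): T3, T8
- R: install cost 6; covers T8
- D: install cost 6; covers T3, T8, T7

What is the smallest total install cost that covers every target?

This is an integer covering problem.
Choose Y and D: together they cover T3, T5, T8, T7 — every target.
Total install cost: 6 + 6 = 12.
No cover costs less than 12.

12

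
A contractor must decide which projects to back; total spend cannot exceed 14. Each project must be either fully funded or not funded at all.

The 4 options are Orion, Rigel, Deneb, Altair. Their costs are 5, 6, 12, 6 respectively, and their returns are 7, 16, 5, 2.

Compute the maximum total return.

Rigel: cost 6 ≤ 14, return 16.
Orion + Rigel: cost 5 + 6 = 11 ≤ 14, return 7 + 16 = 23.
Rigel + Altair: cost 6 + 6 = 12 ≤ 14, return 16 + 2 = 18.
Best is Orion and Rigel with total return 23.

23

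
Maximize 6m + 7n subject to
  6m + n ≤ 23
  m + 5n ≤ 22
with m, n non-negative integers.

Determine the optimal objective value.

40

(m,n)=(2,4): 6·2+1·4=16≤23, 1·2+5·4=22≤22, objective 40.
(m,n)=(3,3): 6·3+1·3=21≤23, 1·3+5·3=18≤22, objective 39.
No feasible integer point exceeds 40.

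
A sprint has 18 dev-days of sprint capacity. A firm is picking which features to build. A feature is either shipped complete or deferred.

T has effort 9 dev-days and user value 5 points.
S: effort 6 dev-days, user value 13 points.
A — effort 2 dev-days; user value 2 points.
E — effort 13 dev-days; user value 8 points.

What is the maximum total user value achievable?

20

This is an integer program with binary decision variables.
Allowing fractional choices, the relaxed optimum would be about 21.2, but features are indivisible.
T + S: effort 9 + 6 = 15 ≤ 18, user value 5 + 13 = 18.
T + S + A: effort 9 + 6 + 2 = 17 ≤ 18, user value 5 + 13 + 2 = 20.
S + A: effort 6 + 2 = 8 ≤ 18, user value 13 + 2 = 15.
Best is T, S, and A with total user value 20.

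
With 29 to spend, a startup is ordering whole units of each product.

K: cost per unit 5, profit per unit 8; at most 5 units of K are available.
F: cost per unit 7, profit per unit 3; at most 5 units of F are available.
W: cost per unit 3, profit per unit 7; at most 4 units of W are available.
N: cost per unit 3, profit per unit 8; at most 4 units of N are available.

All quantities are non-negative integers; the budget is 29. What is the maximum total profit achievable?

68

This is a bounded integer knapsack.
2×K, 2×W, and 4×N: cost 28 ≤ 29, profit 2·8 + 2·7 + 4·8 = 62.
1×K, 4×W, and 4×N: cost 29 ≤ 29, profit 1·8 + 4·7 + 4·8 = 68.
Best is 68.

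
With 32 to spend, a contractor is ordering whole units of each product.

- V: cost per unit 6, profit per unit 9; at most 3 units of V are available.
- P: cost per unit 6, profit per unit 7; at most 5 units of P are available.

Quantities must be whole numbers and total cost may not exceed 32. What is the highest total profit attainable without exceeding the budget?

41

V has the best ratio (9/6); taking only V gives at most 3×9 = 27 (stopped by the supply cap of 3).
Mixing does better — 3×V and 2×P: cost 30 ≤ 32, profit 3·9 + 2·7 = 41.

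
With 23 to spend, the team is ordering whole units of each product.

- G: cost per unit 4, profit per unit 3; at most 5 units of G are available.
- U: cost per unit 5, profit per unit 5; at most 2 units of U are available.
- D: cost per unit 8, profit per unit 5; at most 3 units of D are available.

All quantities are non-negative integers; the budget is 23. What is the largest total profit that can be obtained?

1×G, 2×U, and 1×D: cost 22 ≤ 23, profit 1·3 + 2·5 + 1·5 = 18.
3×G and 2×U: cost 22 ≤ 23, profit 3·3 + 2·5 = 19.
Best is 19.

19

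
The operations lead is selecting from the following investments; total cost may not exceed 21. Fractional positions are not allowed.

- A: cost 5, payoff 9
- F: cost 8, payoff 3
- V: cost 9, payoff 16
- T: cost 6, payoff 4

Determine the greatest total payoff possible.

A + V: cost 5 + 9 = 14 ≤ 21, payoff 9 + 16 = 25.
A + V + T: cost 5 + 9 + 6 = 20 ≤ 21, payoff 9 + 16 + 4 = 29.
Best is A, V, and T with total payoff 29.

29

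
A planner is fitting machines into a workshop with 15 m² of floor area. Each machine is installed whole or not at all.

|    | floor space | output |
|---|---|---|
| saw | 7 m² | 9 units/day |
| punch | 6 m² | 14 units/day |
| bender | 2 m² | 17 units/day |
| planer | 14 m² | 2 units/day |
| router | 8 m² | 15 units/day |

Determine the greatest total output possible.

Allowing fractional choices, the relaxed optimum would be about 44.1, but machines are indivisible.
bender + router: floor space 2 + 8 = 10 ≤ 15, output 17 + 15 = 32.
punch + bender: floor space 6 + 2 = 8 ≤ 15, output 14 + 17 = 31.
saw + punch + bender: floor space 7 + 6 + 2 = 15 ≤ 15, output 9 + 14 + 17 = 40.
Best is saw, punch, and bender with total output 40.

40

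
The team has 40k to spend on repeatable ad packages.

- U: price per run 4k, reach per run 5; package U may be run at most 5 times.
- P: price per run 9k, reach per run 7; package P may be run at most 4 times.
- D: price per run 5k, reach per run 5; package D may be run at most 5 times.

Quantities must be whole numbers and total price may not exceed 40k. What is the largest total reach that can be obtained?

This is a bounded integer knapsack.
5×U and 4×D: price 40 ≤ 40, reach 5·5 + 4·5 = 45.
4×U, 1×P, and 3×D: price 40 ≤ 40, reach 4·5 + 1·7 + 3·5 = 42.
Best is 45.

45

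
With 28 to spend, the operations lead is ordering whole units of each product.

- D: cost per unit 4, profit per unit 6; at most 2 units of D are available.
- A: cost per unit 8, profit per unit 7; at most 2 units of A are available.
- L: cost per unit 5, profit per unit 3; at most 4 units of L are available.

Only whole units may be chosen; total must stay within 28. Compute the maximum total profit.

2×D and 2×A: cost 24 ≤ 28, profit 2·6 + 2·7 = 26.
2×D, 1×A, and 2×L: cost 26 ≤ 28, profit 2·6 + 1·7 + 2·3 = 25.
Best is 26.

26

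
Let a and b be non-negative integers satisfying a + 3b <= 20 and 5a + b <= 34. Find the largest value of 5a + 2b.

The continuous relaxation peaks at (5.86, 4.71) with value 38.71; rounding to a feasible lattice point costs some objective.
(a,b)=(6,4): 1·6+3·4=18≤20, 5·6+1·4=34≤34, objective 38.
(a,b)=(6,3): 1·6+3·3=15≤20, 5·6+1·3=33≤34, objective 36.
No feasible integer point exceeds 38.

38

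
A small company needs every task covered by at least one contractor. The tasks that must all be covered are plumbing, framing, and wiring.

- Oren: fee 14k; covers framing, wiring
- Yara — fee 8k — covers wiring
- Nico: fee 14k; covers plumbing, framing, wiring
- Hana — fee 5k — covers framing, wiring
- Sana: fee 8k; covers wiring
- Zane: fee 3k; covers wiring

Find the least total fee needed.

14

The greedy cost-per-new-task heuristic would pick Hana and Nico for 19, but a cheaper cover exists.
Nico alone covers plumbing, framing, wiring — every task.
Total fee: 14.
No cover costs less than 14.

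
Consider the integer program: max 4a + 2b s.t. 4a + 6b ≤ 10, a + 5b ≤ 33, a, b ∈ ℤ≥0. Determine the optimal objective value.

8

Relaxing integrality, the LP optimum is 10.00 at (a,b) = (2.5, 0), which is not an integer point.
(a,b)=(2,0): 4·2+6·0=8≤10, 1·2+5·0=2≤33, objective 8.
(a,b)=(1,1): 4·1+6·1=10≤10, 1·1+5·1=6≤33, objective 6.
(a,b)=(1,0): 4·1+6·0=4≤10, 1·1+5·0=1≤33, objective 4.
The best lattice point is (2,0), giving 8.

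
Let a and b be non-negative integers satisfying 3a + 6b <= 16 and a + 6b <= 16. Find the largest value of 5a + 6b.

The continuous relaxation peaks at (5.33, 0) with value 26.67; rounding to a feasible lattice point costs some objective.
(a,b)=(5,0): 3·5+6·0=15≤16, 1·5+6·0=5≤16, objective 25.
(a,b)=(4,0): 3·4+6·0=12≤16, 1·4+6·0=4≤16, objective 20.
The best lattice point is (5,0), giving 25.

25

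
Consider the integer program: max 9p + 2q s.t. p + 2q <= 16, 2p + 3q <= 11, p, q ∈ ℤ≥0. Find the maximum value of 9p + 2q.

45

Relaxing integrality, the LP optimum is 49.50 at (p,q) = (5.5, 0), which is not an integer point.
(p,q)=(5,0): 1·5+2·0=5≤16, 2·5+3·0=10≤11, objective 45.
(p,q)=(4,1): 1·4+2·1=6≤16, 2·4+3·1=11≤11, objective 38.
(p,q)=(4,0): 1·4+2·0=4≤16, 2·4+3·0=8≤11, objective 36.
Maximum is 45 at (p,q)=(5,0).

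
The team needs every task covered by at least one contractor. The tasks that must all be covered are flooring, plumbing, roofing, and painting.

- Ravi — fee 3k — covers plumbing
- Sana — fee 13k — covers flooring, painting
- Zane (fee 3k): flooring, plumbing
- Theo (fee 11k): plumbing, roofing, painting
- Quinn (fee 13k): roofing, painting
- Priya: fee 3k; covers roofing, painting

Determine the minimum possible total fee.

6

Choose Zane and Priya: together they cover flooring, plumbing, roofing, painting — every task.
Total fee: 3 + 3 = 6.
No cover costs less than 6.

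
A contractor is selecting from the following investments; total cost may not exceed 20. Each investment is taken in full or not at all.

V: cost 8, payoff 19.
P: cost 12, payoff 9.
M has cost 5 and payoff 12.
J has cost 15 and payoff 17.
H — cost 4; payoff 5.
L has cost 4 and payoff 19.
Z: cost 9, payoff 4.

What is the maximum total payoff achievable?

Allowing fractional choices, the relaxed optimum would be about 53.8, but investments are indivisible.
V + H + L: cost 8 + 4 + 4 = 16 ≤ 20, payoff 19 + 5 + 19 = 43.
V + L: cost 8 + 4 = 12 ≤ 20, payoff 19 + 19 = 38.
V + M + L: cost 8 + 5 + 4 = 17 ≤ 20, payoff 19 + 12 + 19 = 50.
Best is V, M, and L with total payoff 50.

50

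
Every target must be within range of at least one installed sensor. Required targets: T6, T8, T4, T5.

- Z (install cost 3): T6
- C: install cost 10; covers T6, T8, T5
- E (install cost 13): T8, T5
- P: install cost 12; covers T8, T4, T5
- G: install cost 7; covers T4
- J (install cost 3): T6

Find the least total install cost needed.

15

This is a weighted set-cover instance.
Choose Z and P: together they cover T6, T8, T4, T5 — every target.
Total install cost: 3 + 12 = 15.
No cover costs less than 15.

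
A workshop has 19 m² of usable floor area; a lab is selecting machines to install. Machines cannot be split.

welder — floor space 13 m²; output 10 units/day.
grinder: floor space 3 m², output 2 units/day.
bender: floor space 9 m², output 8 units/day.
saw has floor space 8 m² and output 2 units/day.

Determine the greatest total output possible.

12

Allowing fractional choices, the relaxed optimum would be about 15.7, but machines are indivisible.
welder + grinder: floor space 13 + 3 = 16 ≤ 19, output 10 + 2 = 12.
grinder + bender: floor space 3 + 9 = 12 ≤ 19, output 2 + 8 = 10.
welder: floor space 13 ≤ 19, output 10.
Best is welder and grinder with total output 12.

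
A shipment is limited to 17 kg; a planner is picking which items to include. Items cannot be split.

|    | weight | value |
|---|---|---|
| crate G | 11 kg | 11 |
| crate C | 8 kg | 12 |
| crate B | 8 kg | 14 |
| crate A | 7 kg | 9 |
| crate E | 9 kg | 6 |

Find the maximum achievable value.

26

crate B + crate A: weight 8 + 7 = 15 ≤ 17, value 14 + 9 = 23.
crate C + crate B: weight 8 + 8 = 16 ≤ 17, value 12 + 14 = 26.
crate C + crate A: weight 8 + 7 = 15 ≤ 17, value 12 + 9 = 21.
Best is crate C and crate B with total value 26.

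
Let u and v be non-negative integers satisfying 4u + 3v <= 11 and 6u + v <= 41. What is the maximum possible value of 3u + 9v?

27

Relaxing integrality, the LP optimum is 33.00 at (u,v) = (0, 3.67), which is not an integer point.
(u,v)=(0,3): 4·0+3·3=9≤11, 6·0+1·3=3≤41, objective 27.
(u,v)=(1,2): 4·1+3·2=10≤11, 6·1+1·2=8≤41, objective 21.
(u,v)=(0,2): 4·0+3·2=6≤11, 6·0+1·2=2≤41, objective 18.
The best lattice point is (0,3), giving 27.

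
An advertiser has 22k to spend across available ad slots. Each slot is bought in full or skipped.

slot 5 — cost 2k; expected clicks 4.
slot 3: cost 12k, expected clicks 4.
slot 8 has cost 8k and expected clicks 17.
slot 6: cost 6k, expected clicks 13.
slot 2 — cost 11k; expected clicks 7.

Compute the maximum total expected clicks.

34

Allowing fractional choices, the relaxed optimum would be about 37.8, but ad slots are indivisible.
slot 5 + slot 8 + slot 2: cost 2 + 8 + 11 = 21 ≤ 22, expected clicks 4 + 17 + 7 = 28.
slot 8 + slot 6: cost 8 + 6 = 14 ≤ 22, expected clicks 17 + 13 = 30.
slot 5 + slot 8 + slot 6: cost 2 + 8 + 6 = 16 ≤ 22, expected clicks 4 + 17 + 13 = 34.
Best is slot 5, slot 8, and slot 6 with total expected clicks 34.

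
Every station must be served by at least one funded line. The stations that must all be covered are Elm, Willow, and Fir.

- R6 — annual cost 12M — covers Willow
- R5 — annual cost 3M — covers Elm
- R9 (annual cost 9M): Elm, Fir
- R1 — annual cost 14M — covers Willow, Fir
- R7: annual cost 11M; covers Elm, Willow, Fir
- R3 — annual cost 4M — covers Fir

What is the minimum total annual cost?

R7 alone covers Elm, Willow, Fir — every station.
Total annual cost: 11.

11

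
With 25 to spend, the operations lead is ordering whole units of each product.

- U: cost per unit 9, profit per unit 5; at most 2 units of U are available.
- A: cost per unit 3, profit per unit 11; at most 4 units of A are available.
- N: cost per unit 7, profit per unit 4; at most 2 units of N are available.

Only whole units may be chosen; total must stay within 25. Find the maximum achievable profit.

Take 1×U and 4×A: cost 21 ≤ 25, profit 1·5 + 4·11 = 49.
A has the best ratio (11/3) and is taken to its limit of 4; remaining capacity is filled optimally with the others.

49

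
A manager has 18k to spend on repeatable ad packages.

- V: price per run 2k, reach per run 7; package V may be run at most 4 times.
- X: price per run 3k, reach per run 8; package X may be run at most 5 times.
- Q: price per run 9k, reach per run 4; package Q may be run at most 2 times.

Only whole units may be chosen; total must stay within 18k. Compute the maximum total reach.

V has the best ratio (7/2); taking only V gives at most 4×7 = 28 (stopped by the supply cap of 4).
Mixing does better — 3×V and 4×X: price 18 ≤ 18, reach 3·7 + 4·8 = 53.

53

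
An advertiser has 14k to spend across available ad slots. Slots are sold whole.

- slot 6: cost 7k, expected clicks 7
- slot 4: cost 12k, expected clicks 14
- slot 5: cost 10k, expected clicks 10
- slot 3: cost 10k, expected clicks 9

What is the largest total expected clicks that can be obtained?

Treat it as a binary knapsack problem.
Take slot 4: cost 12 ≤ 14, expected clicks 14.
No other feasible combination does better.

14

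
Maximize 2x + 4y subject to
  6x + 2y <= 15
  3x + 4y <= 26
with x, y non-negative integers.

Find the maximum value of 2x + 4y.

(x,y)=(0,6): 6·0+2·6=12≤15, 3·0+4·6=24≤26, objective 24.
(x,y)=(0,5): 6·0+2·5=10≤15, 3·0+4·5=20≤26, objective 20.
Maximum is 24 at (x,y)=(0,6).

24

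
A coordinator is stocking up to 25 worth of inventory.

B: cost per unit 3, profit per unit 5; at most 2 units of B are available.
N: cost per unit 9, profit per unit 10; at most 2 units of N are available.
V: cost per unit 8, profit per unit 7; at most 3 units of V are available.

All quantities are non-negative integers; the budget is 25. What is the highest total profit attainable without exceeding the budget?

30

Take 2×B and 2×N: cost 24 ≤ 25, profit 2·5 + 2·10 = 30.
B has the best ratio (5/3) and is taken to its limit of 2; remaining capacity is filled optimally with the others.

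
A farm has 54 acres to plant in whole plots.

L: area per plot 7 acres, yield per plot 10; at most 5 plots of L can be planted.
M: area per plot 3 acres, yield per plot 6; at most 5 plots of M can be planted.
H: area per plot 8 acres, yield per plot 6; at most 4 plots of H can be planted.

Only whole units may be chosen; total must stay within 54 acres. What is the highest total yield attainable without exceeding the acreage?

5×L and 5×M: area 50 ≤ 54, yield 5·10 + 5·6 = 80.
4×L, 5×M, and 1×H: area 51 ≤ 54, yield 4·10 + 5·6 + 1·6 = 76.
Best is 80.

80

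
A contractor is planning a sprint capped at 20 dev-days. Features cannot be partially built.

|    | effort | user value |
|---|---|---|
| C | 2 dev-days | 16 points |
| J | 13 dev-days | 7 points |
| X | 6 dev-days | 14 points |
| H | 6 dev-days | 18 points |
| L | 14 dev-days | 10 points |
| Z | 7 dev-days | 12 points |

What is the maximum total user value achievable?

48

Take C, X, and H: effort 2 + 6 + 6 = 14 ≤ 20, user value 16 + 14 + 18 = 48.
No other feasible combination does better.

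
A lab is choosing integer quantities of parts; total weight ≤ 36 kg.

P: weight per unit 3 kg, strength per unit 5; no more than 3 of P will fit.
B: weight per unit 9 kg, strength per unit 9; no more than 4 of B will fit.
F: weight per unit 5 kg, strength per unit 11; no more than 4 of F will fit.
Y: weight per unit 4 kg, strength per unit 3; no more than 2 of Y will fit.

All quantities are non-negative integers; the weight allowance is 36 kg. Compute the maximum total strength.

63

This is a bounded integer knapsack.
F has the best ratio (11/5); taking only F gives at most 4×11 = 44 (stopped by the supply cap of 4).
Mixing does better — 2×P, 1×B, and 4×F: weight 35 ≤ 36, strength 2·5 + 1·9 + 4·11 = 63.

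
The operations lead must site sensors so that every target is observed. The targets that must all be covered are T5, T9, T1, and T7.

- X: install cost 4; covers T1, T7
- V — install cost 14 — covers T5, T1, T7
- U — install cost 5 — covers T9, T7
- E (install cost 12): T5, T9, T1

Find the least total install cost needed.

Choose X and E: together they cover T5, T9, T1, T7 — every target.
Total install cost: 4 + 12 = 16.

16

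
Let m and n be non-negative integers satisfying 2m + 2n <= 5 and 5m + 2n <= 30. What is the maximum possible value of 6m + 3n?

(m,n)=(2,0) is feasible, giving 12.
(m,n)=(1,1) is feasible, giving 9.
(m,n)=(1,0) is feasible, giving 6.
The best lattice point is (2,0), giving 12.

12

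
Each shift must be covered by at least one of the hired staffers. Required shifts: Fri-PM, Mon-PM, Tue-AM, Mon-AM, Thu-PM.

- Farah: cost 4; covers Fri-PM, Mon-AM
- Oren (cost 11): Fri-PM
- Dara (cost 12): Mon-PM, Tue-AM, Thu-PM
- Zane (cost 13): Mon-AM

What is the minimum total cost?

16

Choose Farah and Dara: together they cover Fri-PM, Mon-PM, Tue-AM, Mon-AM, Thu-PM — every shift.
Total cost: 4 + 12 = 16.
No cover costs less than 16.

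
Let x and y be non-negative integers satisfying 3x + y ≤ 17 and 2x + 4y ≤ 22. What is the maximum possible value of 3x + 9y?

48

The continuous relaxation peaks at (0, 5.5) with value 49.50; rounding to a feasible lattice point costs some objective.
(x,y)=(1,5) is feasible, giving 48.
(x,y)=(0,5) is feasible, giving 45.
(x,y)=(2,4) is feasible, giving 42.
No feasible integer point exceeds 48.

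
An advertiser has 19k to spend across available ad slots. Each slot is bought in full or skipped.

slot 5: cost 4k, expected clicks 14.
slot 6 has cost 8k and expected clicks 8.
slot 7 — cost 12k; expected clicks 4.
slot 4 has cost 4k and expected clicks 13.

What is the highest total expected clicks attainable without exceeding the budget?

35

Allowing fractional choices, the relaxed optimum would be about 36.0, but ad slots are indivisible.
slot 5 + slot 6 + slot 4: cost 4 + 8 + 4 = 16 ≤ 19, expected clicks 14 + 8 + 13 = 35.
slot 5 + slot 4: cost 4 + 4 = 8 ≤ 19, expected clicks 14 + 13 = 27.
slot 5 + slot 6: cost 4 + 8 = 12 ≤ 19, expected clicks 14 + 8 = 22.
Best is slot 5, slot 6, and slot 4 with total expected clicks 35.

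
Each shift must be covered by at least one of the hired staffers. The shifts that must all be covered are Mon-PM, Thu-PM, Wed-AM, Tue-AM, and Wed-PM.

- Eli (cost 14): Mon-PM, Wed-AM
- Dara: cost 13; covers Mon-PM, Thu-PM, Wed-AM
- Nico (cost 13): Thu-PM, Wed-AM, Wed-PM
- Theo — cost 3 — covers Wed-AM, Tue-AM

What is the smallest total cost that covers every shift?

Choose Dara, Nico, and Theo: together they cover Mon-PM, Thu-PM, Wed-AM, Tue-AM, Wed-PM — every shift.
Total cost: 13 + 13 + 3 = 29.
No cover costs less than 29.

29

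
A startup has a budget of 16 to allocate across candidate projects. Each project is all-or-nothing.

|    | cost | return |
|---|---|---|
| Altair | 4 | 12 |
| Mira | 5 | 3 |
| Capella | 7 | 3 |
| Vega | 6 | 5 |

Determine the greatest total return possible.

20

This is a 0-1 knapsack instance.
Altair + Mira + Vega: cost 4 + 5 + 6 = 15 ≤ 16, return 12 + 3 + 5 = 20.
Altair + Mira + Capella: cost 4 + 5 + 7 = 16 ≤ 16, return 12 + 3 + 3 = 18.
Best is Altair, Mira, and Vega with total return 20.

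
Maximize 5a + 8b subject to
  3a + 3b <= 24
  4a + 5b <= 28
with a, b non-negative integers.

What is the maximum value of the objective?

(a,b)=(2,4): 3·2+3·4=18≤24, 4·2+5·4=28≤28, objective 42.
(a,b)=(0,5): 3·0+3·5=15≤24, 4·0+5·5=25≤28, objective 40.
(a,b)=(3,3): 3·3+3·3=18≤24, 4·3+5·3=27≤28, objective 39.
(a,b)=(1,4): 3·1+3·4=15≤24, 4·1+5·4=24≤28, objective 37.
The best lattice point is (2,4), giving 42.

42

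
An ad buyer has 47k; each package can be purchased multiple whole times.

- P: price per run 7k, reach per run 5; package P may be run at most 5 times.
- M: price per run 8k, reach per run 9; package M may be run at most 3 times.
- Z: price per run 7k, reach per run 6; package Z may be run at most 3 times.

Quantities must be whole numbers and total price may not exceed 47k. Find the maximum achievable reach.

45

M has the best ratio (9/8); taking only M gives at most 3×9 = 27 (stopped by the supply cap of 3).
Mixing does better — 3×M and 3×Z: price 45 ≤ 47, reach 3·9 + 3·6 = 45.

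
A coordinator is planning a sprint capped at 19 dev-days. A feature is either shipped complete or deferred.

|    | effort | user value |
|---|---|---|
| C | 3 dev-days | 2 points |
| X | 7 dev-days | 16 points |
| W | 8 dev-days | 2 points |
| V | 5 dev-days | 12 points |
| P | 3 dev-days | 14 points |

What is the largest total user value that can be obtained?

C + X + V + P: effort 3 + 7 + 5 + 3 = 18 ≤ 19, user value 2 + 16 + 12 + 14 = 44.
X + V + P: effort 7 + 5 + 3 = 15 ≤ 19, user value 16 + 12 + 14 = 42.
Best is C, X, V, and P with total user value 44.

44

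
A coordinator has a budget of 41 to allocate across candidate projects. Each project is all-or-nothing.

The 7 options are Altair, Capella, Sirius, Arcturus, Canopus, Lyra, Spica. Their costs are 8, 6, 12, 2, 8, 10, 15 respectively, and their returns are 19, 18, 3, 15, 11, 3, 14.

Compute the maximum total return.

Allowing fractional choices, the relaxed optimum would be about 77.6, but projects are indivisible.
Altair + Capella + Arcturus + Canopus + Spica: cost 8 + 6 + 2 + 8 + 15 = 39 ≤ 41, return 19 + 18 + 15 + 11 + 14 = 77.
Altair + Capella + Arcturus + Spica: cost 8 + 6 + 2 + 15 = 31 ≤ 41, return 19 + 18 + 15 + 14 = 66.
Altair + Capella + Arcturus + Lyra + Spica: cost 8 + 6 + 2 + 10 + 15 = 41 ≤ 41, return 19 + 18 + 15 + 3 + 14 = 69.
Best is Altair, Capella, Arcturus, Canopus, and Spica with total return 77.

77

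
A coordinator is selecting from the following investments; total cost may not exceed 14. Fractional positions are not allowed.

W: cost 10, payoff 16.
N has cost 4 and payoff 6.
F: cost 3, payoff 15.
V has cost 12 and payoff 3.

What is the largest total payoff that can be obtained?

31

Allowing fractional choices, the relaxed optimum would be about 32.5, but investments are indivisible.
W + N: cost 10 + 4 = 14 ≤ 14, payoff 16 + 6 = 22.
W + F: cost 10 + 3 = 13 ≤ 14, payoff 16 + 15 = 31.
Best is W and F with total payoff 31.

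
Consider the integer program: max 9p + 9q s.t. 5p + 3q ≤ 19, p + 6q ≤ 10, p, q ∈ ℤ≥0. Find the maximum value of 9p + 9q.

(p,q)=(3,1) is feasible, giving 36.
(p,q)=(2,1) is feasible, giving 27.
Maximum is 36 at (p,q)=(3,1).

36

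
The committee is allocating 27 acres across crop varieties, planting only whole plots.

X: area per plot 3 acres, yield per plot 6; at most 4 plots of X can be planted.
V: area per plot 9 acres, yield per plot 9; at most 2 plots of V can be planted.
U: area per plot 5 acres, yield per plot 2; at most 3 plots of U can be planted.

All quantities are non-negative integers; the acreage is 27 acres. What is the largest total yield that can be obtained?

36

4×X, 1×V, and 1×U: area 26 ≤ 27, yield 4·6 + 1·9 + 1·2 = 35.
3×X and 2×V: area 27 ≤ 27, yield 3·6 + 2·9 = 36.
Best is 36.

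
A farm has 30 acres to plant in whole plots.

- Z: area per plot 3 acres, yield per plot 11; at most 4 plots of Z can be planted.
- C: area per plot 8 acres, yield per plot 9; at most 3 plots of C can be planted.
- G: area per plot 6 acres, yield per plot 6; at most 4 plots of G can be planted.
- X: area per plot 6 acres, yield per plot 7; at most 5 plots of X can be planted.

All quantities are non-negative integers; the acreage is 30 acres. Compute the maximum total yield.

65

Take 4×Z and 3×X: area 30 ≤ 30, yield 4·11 + 3·7 = 65.
Z has the best ratio (11/3) and is taken to its limit of 4; remaining capacity is filled optimally with the others.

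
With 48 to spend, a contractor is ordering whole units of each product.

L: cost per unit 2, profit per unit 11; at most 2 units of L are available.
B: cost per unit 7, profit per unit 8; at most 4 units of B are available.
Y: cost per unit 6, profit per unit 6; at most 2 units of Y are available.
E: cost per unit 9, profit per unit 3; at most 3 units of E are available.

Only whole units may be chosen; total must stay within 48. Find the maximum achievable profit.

66

2×L, 4×B, 1×Y, and 1×E: cost 47 ≤ 48, profit 2·11 + 4·8 + 1·6 + 1·3 = 63.
2×L, 4×B, and 2×Y: cost 44 ≤ 48, profit 2·11 + 4·8 + 2·6 = 66.
Best is 66.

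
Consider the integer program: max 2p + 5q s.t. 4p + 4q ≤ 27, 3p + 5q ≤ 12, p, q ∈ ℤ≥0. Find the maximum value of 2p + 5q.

10

The continuous relaxation peaks at (0, 2.4) with value 12.00; rounding to a feasible lattice point costs some objective.
(p,q)=(0,2): 4·0+4·2=8≤27, 3·0+5·2=10≤12, objective 10.
(p,q)=(1,1): 4·1+4·1=8≤27, 3·1+5·1=8≤12, objective 7.
The best lattice point is (0,2), giving 10.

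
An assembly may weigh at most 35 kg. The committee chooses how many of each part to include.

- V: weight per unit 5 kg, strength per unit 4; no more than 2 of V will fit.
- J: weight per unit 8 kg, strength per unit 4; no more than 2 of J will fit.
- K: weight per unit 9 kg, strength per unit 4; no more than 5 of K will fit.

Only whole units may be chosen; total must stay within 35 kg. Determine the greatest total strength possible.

20

V has the best ratio (4/5); taking only V gives at most 2×4 = 8 (stopped by the supply cap of 2).
Mixing does better — 2×V, 2×J, and 1×K: weight 35 ≤ 35, strength 2·4 + 2·4 + 1·4 = 20.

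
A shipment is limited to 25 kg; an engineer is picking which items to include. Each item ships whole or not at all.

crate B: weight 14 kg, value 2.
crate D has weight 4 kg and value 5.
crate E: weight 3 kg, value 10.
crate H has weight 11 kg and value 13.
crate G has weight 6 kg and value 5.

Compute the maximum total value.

Allowing fractional choices, the relaxed optimum would be about 33.1, but items are indivisible.
crate D + crate E + crate H: weight 4 + 3 + 11 = 18 ≤ 25, value 5 + 10 + 13 = 28.
crate D + crate E + crate H + crate G: weight 4 + 3 + 11 + 6 = 24 ≤ 25, value 5 + 10 + 13 + 5 = 33.
Best is crate D, crate E, crate H, and crate G with total value 33.

33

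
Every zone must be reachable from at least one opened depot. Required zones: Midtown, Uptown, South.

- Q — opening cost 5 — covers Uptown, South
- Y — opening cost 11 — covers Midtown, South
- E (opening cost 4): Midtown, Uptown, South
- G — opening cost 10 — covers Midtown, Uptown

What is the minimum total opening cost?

4

This is an integer covering problem.
E alone covers Midtown, Uptown, South — every zone.
Total opening cost: 4.
No cover costs less than 4.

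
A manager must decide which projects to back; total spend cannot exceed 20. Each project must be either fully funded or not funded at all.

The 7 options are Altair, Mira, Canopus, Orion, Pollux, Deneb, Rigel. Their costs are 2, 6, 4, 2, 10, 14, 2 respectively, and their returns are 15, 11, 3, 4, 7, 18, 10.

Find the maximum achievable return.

47

This is an integer program with binary decision variables.
Allowing fractional choices, the relaxed optimum would be about 50.3, but projects are indivisible.
Altair + Deneb + Rigel: cost 2 + 14 + 2 = 18 ≤ 20, return 15 + 18 + 10 = 43.
Altair + Mira + Canopus + Orion + Rigel: cost 2 + 6 + 4 + 2 + 2 = 16 ≤ 20, return 15 + 11 + 3 + 4 + 10 = 43.
Altair + Orion + Deneb + Rigel: cost 2 + 2 + 14 + 2 = 20 ≤ 20, return 15 + 4 + 18 + 10 = 47.
Best is Altair, Orion, Deneb, and Rigel with total return 47.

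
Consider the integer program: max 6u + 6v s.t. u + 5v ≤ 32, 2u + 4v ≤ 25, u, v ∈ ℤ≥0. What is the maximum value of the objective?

72

(u,v)=(12,0): 1·12+5·0=12≤32, 2·12+4·0=24≤25, objective 72.
(u,v)=(11,0): 1·11+5·0=11≤32, 2·11+4·0=22≤25, objective 66.
Maximum is 72 at (u,v)=(12,0).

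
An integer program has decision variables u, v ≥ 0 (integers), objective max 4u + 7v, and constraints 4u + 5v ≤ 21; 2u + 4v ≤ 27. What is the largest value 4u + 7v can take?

28

Relaxing integrality, the LP optimum is 29.40 at (u,v) = (0, 4.2), which is not an integer point.
(u,v)=(0,4): 4·0+5·4=20≤21, 2·0+4·4=16≤27, objective 28.
(u,v)=(1,3): 4·1+5·3=19≤21, 2·1+4·3=14≤27, objective 25.
(u,v)=(0,3): 4·0+5·3=15≤21, 2·0+4·3=12≤27, objective 21.
Maximum is 28 at (u,v)=(0,4).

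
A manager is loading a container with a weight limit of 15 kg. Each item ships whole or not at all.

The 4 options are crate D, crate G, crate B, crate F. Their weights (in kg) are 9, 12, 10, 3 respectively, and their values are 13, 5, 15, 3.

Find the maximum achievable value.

crate B: weight 10 ≤ 15, value 15.
crate D + crate F: weight 9 + 3 = 12 ≤ 15, value 13 + 3 = 16.
crate B + crate F: weight 10 + 3 = 13 ≤ 15, value 15 + 3 = 18.
Best is crate B and crate F with total value 18.

18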